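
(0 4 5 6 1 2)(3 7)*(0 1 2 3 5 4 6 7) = (0 6 2 1 3)(5 7)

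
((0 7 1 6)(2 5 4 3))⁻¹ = (0 6 1 7)(2 3 4 5)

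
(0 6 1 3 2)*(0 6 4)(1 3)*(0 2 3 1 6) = (0 4 2)(1 6)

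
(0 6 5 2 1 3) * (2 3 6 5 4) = (0 5 3)(1 6 4 2)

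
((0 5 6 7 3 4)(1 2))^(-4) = (0 6 3)(4 5 7)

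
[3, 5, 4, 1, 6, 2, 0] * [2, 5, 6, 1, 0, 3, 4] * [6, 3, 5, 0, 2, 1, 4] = [3, 0, 6, 1, 2, 4, 5]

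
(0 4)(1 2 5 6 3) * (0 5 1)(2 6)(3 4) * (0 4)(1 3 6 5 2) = (0 6)(1 5)(2 3 4)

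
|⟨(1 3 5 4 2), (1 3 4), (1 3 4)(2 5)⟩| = 120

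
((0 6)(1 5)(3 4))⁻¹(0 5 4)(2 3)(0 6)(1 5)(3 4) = (1 3 6)(2 4)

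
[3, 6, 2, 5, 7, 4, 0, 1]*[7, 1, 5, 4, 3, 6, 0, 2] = [4, 0, 5, 6, 2, 3, 7, 1]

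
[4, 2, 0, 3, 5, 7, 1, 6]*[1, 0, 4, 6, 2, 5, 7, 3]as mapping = [0→2, 1→4, 2→1, 3→6, 4→5, 5→3, 6→0, 7→7]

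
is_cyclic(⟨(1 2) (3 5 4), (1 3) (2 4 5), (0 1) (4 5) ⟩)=no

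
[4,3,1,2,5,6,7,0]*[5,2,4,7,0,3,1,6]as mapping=[0→0,1→7,2→2,3→4,4→3,5→1,6→6,7→5]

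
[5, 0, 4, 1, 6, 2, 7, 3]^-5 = [4, 2, 7, 5, 3, 6, 1, 0]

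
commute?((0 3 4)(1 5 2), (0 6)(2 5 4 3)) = no:(0 3 4)(1 5 2)*(0 6)(2 5 4 3) = (0 2 1 4 6), (0 6)(2 5 4 3)*(0 3 4)(1 5 2) = (0 6 3 1 5)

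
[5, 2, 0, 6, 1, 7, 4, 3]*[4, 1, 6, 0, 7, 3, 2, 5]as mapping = [0→3, 1→6, 2→4, 3→2, 4→1, 5→5, 6→7, 7→0]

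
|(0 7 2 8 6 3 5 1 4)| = 9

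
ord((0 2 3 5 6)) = 5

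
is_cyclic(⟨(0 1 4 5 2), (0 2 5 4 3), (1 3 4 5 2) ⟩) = no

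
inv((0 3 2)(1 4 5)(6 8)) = (0 2 3)(1 5 4)(6 8)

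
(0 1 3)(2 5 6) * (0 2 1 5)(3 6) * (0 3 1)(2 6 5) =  (0 2 3 6)(1 5)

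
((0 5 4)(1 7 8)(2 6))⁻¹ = (0 4 5)(1 8 7)(2 6)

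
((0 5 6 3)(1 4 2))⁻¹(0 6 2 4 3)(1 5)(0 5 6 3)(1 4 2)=(0 5 3 1 2)(4 6)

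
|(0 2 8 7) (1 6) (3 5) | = 4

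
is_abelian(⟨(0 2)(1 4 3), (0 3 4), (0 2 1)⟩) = no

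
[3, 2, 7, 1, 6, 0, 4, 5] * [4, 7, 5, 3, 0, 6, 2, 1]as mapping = [0→3, 1→5, 2→1, 3→7, 4→2, 5→4, 6→0, 7→6]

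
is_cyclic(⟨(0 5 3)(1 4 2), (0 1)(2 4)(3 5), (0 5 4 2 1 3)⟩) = no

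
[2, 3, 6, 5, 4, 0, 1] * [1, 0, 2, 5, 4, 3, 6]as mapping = [0→2, 1→5, 2→6, 3→3, 4→4, 5→1, 6→0]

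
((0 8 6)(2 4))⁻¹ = (0 6 8)(2 4)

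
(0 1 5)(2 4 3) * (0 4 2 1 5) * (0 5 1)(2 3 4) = (0 1 5 2 3)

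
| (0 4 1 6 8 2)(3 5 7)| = 6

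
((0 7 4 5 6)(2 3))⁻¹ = (0 6 5 4 7)(2 3)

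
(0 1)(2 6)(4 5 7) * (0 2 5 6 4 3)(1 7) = (0 7 3)(1 2 4 6 5)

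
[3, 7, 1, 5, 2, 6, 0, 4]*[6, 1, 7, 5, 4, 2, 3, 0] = [5, 0, 1, 2, 7, 3, 6, 4]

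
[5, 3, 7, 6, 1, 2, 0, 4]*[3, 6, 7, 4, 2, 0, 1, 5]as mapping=[0→0, 1→4, 2→5, 3→1, 4→6, 5→7, 6→3, 7→2]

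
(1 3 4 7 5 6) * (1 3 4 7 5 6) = (1 4 5)(3 7 6)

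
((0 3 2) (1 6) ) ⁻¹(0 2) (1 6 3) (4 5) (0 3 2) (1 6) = (0 3) (1 2 6) (4 5) 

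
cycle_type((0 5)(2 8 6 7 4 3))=2.6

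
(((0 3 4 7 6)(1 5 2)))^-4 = (0 3 4 7 6)(1 2 5)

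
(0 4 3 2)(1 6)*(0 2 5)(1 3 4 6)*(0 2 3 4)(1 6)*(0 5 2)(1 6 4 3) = (0 6 3 2 1 4 5)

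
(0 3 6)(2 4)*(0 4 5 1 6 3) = (1 6 4 2 5)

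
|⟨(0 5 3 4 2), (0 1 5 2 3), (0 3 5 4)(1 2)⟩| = 360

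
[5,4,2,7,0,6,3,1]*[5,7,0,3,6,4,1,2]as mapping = [0→4,1→6,2→0,3→2,4→5,5→1,6→3,7→7]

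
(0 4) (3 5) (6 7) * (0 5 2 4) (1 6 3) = (1 6 7 3 2 4 5) 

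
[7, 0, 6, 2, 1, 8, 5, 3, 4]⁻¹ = [1, 4, 3, 7, 8, 6, 2, 0, 5]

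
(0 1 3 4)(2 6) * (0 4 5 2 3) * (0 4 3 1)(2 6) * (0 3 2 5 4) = (0 3 4 2 5 6 1)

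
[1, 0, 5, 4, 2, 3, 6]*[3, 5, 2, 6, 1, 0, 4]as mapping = [0→5, 1→3, 2→0, 3→1, 4→2, 5→6, 6→4]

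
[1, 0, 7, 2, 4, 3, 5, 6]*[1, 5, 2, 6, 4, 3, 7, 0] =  [5, 1, 0, 2, 4, 6, 3, 7]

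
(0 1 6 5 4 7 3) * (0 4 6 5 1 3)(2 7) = (0 3 4 2 7)(1 5 6)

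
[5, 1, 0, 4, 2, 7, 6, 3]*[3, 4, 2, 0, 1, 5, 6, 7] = [5, 4, 3, 1, 2, 7, 6, 0]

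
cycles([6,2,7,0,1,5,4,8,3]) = (0 6 4 1 2 7 8 3) 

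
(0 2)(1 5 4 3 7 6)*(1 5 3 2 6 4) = (0 6 5 1 3 7 4 2)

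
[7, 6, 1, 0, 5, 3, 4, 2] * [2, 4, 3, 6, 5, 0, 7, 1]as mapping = [0→1, 1→7, 2→4, 3→2, 4→0, 5→6, 6→5, 7→3]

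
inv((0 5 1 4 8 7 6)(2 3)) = (0 6 7 8 4 1 5)(2 3)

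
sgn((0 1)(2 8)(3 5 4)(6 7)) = -1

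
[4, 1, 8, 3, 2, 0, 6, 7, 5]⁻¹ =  [5, 1, 4, 3, 0, 8, 6, 7, 2]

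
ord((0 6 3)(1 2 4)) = 3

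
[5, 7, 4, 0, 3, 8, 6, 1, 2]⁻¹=[3, 7, 8, 4, 2, 0, 6, 1, 5]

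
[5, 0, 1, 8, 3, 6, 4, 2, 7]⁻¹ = [1, 2, 7, 4, 6, 0, 5, 8, 3]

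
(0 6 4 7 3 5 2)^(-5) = (0 4 3 2 6 7 5)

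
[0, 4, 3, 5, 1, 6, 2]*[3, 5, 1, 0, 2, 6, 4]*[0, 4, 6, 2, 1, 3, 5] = [2, 6, 0, 5, 3, 1, 4]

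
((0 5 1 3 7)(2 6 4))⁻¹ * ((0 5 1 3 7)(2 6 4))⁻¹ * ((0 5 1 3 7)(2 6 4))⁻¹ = (0 1 7 5 3)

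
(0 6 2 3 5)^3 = (0 3 6 5 2)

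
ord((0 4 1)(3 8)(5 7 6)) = 6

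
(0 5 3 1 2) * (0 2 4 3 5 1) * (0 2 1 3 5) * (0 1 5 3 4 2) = (0 4 3)(1 2 5)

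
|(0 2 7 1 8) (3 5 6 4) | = 20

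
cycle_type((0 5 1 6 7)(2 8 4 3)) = 4.5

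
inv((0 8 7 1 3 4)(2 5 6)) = (0 4 3 1 7 8)(2 6 5)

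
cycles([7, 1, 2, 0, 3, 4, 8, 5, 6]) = (0 7 5 4 3)(6 8)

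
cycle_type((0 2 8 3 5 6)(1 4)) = 2.6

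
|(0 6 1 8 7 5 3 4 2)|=9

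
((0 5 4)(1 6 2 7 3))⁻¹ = (0 4 5)(1 3 7 2 6)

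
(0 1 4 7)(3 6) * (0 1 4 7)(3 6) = (0 4)(1 7)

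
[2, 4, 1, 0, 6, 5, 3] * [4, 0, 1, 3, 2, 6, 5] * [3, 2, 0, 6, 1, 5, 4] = [2, 0, 3, 1, 5, 4, 6]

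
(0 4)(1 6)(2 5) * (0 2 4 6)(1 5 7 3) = (0 6 5 4 2 7 3 1)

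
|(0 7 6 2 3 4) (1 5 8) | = 6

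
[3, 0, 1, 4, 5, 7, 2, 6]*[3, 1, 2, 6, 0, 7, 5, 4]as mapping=[0→6, 1→3, 2→1, 3→0, 4→7, 5→4, 6→2, 7→5]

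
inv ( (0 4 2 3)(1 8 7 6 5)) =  (0 3 2 4)(1 5 6 7 8)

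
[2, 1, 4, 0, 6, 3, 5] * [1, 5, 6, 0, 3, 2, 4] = [6, 5, 3, 1, 4, 0, 2]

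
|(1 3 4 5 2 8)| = 6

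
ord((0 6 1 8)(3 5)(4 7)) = 4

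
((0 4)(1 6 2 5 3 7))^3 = (0 4)(1 5)(2 7)(3 6)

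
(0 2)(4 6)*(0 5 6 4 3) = (0 2 5 6 3)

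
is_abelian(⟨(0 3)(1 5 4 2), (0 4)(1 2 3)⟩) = no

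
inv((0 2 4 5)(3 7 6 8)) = (0 5 4 2)(3 8 6 7)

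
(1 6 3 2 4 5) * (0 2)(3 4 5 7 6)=(0 2 5 1 3)(4 7 6)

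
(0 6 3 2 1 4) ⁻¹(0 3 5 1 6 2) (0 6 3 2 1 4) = (1 6 2 5 4 3) 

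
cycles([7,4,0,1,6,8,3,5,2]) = (0 7 5 8 2)(1 4 6 3)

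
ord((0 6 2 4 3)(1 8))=10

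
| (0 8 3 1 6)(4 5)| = 10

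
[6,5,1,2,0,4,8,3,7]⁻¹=[4,2,3,7,5,1,0,8,6]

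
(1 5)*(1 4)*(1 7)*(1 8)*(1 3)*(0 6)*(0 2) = (0 6 2)(1 5 4 7 8 3)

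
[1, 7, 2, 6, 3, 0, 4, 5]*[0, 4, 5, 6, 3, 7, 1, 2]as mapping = [0→4, 1→2, 2→5, 3→1, 4→6, 5→0, 6→3, 7→7]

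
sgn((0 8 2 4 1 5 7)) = 1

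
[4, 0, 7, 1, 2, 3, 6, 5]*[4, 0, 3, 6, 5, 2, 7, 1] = [5, 4, 1, 0, 3, 6, 7, 2]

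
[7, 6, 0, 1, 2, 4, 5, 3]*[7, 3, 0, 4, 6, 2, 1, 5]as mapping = [0→5, 1→1, 2→7, 3→3, 4→0, 5→6, 6→2, 7→4]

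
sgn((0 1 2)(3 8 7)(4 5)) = -1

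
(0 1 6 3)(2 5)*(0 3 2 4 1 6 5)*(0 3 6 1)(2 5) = (0 1 2 3 6 5 4)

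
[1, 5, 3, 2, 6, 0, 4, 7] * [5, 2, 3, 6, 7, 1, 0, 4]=[2, 1, 6, 3, 0, 5, 7, 4]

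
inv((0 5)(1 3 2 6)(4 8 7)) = (0 5)(1 6 2 3)(4 7 8)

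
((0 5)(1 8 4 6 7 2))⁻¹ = (0 5)(1 2 7 6 4 8)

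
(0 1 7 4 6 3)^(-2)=(0 6 7)(1 3 4)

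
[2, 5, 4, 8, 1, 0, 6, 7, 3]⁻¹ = [5, 4, 0, 8, 2, 1, 6, 7, 3]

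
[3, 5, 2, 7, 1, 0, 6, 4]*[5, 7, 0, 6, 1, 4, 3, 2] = [6, 4, 0, 2, 7, 5, 3, 1]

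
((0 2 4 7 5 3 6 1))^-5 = (0 7 6 2 5 1 4 3)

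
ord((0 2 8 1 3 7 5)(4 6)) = 14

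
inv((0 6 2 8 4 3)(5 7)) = (0 3 4 8 2 6)(5 7)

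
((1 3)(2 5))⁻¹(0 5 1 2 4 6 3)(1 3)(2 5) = (0 2 3 5 4 6 1)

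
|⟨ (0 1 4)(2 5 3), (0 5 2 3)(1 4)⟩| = 360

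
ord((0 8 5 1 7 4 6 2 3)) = 9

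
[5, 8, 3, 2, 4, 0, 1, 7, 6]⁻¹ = [5, 6, 3, 2, 4, 0, 8, 7, 1]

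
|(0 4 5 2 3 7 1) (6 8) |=14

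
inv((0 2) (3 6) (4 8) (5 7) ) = (0 2) (3 6) (4 8) (5 7) 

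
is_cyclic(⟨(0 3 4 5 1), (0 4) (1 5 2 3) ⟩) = no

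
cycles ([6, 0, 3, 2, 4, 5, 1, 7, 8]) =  (0 6 1)(2 3)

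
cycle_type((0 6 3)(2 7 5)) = 3^2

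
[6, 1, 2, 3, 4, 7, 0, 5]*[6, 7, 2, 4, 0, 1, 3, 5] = [3, 7, 2, 4, 0, 5, 6, 1]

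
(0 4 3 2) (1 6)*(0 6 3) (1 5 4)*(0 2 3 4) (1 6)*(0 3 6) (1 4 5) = (1 5 3 6) (2 4) 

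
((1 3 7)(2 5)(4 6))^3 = (2 5)(4 6)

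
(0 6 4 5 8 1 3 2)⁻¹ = (0 2 3 1 8 5 4 6)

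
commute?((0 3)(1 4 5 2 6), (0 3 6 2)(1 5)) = no:(0 3)(1 4 5 2 6)*(0 3 6 2)(1 5) = (0 6 5)(1 4), (0 3 6 2)(1 5)*(0 3)(1 4 5 2 6) = (1 2 3)(4 5)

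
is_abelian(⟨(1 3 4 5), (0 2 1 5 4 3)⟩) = no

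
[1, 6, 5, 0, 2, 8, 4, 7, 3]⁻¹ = [3, 0, 4, 8, 6, 2, 1, 7, 5]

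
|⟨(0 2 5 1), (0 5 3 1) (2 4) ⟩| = 720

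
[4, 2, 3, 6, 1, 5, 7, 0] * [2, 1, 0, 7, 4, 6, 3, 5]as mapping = [0→4, 1→0, 2→7, 3→3, 4→1, 5→6, 6→5, 7→2]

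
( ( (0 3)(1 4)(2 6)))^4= ()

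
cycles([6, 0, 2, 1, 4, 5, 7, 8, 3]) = (0 6 7 8 3 1)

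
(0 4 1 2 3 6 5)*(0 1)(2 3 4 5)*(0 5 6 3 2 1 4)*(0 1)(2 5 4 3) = (0 6)(1 5 3 2)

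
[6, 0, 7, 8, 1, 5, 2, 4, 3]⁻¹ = [1, 4, 6, 8, 7, 5, 0, 2, 3]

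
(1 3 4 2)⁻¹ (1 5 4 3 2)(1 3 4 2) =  (1 3 5 2 4)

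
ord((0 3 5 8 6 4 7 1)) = 8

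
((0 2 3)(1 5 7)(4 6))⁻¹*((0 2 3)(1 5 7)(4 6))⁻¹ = (0 2 3)(1 5 7)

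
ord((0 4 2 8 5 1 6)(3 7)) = 14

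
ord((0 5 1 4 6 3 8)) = 7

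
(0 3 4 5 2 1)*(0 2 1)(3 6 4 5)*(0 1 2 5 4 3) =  (0 6 3 4)(1 5 2)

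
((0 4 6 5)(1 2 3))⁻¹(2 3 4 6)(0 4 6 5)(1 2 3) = (1 6 5 3)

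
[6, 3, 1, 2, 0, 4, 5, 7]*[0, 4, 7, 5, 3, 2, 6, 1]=[6, 5, 4, 7, 0, 3, 2, 1]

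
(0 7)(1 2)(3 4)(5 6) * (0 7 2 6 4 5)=(0 2 1 6)(3 5 4)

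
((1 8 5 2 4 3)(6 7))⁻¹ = (1 3 4 2 5 8)(6 7)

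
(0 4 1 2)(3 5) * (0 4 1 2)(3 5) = (0 1)(2 4)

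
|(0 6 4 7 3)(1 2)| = 10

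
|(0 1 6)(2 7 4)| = 3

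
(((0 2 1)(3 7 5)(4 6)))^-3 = (4 6)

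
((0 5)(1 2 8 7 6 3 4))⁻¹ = (0 5)(1 4 3 6 7 8 2)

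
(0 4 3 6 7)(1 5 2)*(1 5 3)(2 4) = (0 2 5 4 1 3 6 7)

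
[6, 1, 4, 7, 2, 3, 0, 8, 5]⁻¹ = [6, 1, 4, 5, 2, 8, 0, 3, 7]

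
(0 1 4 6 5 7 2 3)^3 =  (0 6 2 1 5 3 4 7)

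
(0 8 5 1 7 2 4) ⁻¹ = (0 4 2 7 1 5 8) 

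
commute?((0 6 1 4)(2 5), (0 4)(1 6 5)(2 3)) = no:(0 6 1 4)(2 5)*(0 4)(1 6 5)(2 3) = (0 5 3 2 1), (0 4)(1 6 5)(2 3)*(0 6 1 4)(2 5) = (2 3 5 4 6)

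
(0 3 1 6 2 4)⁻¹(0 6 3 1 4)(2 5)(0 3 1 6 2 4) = (0 3 2 1 6)(4 5)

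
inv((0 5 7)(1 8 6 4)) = (0 7 5)(1 4 6 8)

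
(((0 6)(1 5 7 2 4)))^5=(0 6)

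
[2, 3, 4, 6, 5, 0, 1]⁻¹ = [5, 6, 0, 1, 2, 4, 3]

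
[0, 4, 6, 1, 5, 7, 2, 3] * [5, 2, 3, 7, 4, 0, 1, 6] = [5, 4, 1, 2, 0, 6, 3, 7]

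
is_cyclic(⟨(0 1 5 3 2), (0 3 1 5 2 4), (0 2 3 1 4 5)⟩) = no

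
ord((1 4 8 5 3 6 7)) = 7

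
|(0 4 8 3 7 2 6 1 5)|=9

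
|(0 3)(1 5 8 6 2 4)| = 6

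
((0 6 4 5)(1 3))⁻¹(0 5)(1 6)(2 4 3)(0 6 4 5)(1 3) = (0 6)(1 2 5)(3 4)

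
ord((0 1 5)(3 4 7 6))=12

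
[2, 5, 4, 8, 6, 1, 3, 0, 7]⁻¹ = [7, 5, 0, 6, 2, 1, 4, 8, 3]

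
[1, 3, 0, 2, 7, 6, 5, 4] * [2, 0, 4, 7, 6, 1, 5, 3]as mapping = [0→0, 1→7, 2→2, 3→4, 4→3, 5→5, 6→1, 7→6]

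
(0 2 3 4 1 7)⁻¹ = (0 7 1 4 3 2)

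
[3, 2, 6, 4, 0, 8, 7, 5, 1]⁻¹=[4, 8, 1, 0, 3, 7, 2, 6, 5]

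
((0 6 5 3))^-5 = (0 3 5 6)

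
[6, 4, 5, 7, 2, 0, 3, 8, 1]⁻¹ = [5, 8, 4, 6, 1, 2, 0, 3, 7]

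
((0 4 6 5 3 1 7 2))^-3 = (0 1 6 2 3 4 7 5)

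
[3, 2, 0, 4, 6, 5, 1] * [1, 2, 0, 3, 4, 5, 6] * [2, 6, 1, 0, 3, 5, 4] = [0, 2, 6, 3, 4, 5, 1]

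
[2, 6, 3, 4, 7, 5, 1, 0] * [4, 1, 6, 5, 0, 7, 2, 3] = [6, 2, 5, 0, 3, 7, 1, 4]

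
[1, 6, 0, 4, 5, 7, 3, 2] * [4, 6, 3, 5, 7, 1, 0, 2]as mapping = [0→6, 1→0, 2→4, 3→7, 4→1, 5→2, 6→5, 7→3]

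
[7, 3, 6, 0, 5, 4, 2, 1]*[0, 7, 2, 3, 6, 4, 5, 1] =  [1, 3, 5, 0, 4, 6, 2, 7]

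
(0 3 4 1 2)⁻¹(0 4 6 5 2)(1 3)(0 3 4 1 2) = (0 3 1 6 5)(2 4)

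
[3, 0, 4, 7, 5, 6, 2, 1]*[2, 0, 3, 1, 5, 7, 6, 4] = [1, 2, 5, 4, 7, 6, 3, 0]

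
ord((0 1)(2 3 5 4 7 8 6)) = 14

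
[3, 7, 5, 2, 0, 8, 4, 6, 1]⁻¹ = [4, 8, 3, 0, 6, 2, 7, 1, 5]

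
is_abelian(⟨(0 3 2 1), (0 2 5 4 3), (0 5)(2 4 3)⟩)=no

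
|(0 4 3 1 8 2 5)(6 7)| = 14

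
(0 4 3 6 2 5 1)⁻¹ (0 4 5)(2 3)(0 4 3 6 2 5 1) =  (1 4 3)(5 6)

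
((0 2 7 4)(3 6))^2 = (0 7)(2 4)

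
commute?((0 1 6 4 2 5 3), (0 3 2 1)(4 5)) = no:(0 1 6 4 2 5 3)*(0 3 2 1)(4 5) = (1 6 5 2 4), (0 3 2 1)(4 5)*(0 1 6 4 2 5 3) = (2 6 4 3 5)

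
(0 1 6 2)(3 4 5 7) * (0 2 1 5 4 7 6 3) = (0 5 6 1 3 7)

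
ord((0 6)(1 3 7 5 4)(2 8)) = 10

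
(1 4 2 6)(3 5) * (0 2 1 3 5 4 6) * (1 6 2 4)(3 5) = (0 4 6 5 3 1 2)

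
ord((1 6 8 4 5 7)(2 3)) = 6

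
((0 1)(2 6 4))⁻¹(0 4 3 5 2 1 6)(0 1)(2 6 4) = (0 4 1 2 3 5 6)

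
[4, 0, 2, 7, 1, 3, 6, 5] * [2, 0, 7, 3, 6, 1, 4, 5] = [6, 2, 7, 5, 0, 3, 4, 1]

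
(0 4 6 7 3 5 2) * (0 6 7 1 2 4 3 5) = (0 3) (1 2 6) (4 7 5) 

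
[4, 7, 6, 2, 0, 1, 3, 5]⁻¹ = [4, 5, 3, 6, 0, 7, 2, 1]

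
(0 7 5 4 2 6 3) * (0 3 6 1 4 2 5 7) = (1 4 5 2)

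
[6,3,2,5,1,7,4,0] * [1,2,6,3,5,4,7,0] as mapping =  [0→7,1→3,2→6,3→4,4→2,5→0,6→5,7→1] 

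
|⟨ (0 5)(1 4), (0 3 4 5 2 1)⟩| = 24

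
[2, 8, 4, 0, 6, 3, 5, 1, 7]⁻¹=[3, 7, 0, 5, 2, 6, 4, 8, 1]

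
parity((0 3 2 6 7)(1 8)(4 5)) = even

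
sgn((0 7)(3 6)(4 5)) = -1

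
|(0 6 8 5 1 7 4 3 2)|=9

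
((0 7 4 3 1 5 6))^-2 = (0 5 3 7 6 1 4)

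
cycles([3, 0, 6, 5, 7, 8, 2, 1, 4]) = (0 3 5 8 4 7 1)(2 6)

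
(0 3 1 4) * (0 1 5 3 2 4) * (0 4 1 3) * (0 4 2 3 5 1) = (0 3 1 2)(4 5)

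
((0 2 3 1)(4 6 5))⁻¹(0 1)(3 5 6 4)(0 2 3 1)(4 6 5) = (0 2)(1 4 5 6)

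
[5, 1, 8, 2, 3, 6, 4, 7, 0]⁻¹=[8, 1, 3, 4, 6, 0, 5, 7, 2]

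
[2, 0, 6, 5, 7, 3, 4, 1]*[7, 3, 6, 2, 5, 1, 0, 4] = [6, 7, 0, 1, 4, 2, 5, 3]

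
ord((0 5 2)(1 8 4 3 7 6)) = 6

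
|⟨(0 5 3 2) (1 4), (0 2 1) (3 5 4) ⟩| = 24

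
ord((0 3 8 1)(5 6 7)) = 12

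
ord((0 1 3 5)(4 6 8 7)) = 4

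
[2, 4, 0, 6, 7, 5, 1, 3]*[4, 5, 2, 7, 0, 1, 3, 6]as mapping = [0→2, 1→0, 2→4, 3→3, 4→6, 5→1, 6→5, 7→7]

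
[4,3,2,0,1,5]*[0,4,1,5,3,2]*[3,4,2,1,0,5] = [1,5,4,3,0,2]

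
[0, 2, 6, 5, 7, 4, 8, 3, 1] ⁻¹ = [0, 8, 1, 7, 5, 3, 2, 4, 6] 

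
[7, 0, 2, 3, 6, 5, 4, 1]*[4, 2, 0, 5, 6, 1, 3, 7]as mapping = [0→7, 1→4, 2→0, 3→5, 4→3, 5→1, 6→6, 7→2]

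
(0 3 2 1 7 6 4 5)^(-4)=(0 7)(1 5)(2 4)(3 6)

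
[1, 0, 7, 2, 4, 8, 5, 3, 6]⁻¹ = [1, 0, 3, 7, 4, 6, 8, 2, 5]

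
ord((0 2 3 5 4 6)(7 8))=6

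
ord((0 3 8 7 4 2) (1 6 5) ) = 6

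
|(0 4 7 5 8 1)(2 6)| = 6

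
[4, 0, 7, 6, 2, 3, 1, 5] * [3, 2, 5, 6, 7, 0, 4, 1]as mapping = [0→7, 1→3, 2→1, 3→4, 4→5, 5→6, 6→2, 7→0]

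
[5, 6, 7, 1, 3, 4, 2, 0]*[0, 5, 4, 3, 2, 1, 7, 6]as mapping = [0→1, 1→7, 2→6, 3→5, 4→3, 5→2, 6→4, 7→0]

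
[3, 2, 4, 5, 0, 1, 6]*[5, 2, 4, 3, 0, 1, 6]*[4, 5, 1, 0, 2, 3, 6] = [0, 2, 4, 5, 3, 1, 6]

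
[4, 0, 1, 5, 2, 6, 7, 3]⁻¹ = [1, 2, 4, 7, 0, 3, 5, 6]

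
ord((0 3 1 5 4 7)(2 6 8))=6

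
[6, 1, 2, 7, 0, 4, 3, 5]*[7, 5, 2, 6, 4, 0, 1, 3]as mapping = [0→1, 1→5, 2→2, 3→3, 4→7, 5→4, 6→6, 7→0]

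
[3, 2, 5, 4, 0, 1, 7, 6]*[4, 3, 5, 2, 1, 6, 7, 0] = [2, 5, 6, 1, 4, 3, 0, 7]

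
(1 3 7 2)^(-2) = (1 7)(2 3)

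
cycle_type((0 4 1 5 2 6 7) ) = 7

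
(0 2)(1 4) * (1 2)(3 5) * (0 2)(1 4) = (0 4)(3 5)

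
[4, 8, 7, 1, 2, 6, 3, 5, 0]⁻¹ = [8, 3, 4, 6, 0, 7, 5, 2, 1]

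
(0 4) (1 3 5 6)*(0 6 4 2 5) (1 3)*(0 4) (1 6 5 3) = (0 2 3 4 5) (1 6) 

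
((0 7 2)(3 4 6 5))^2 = (0 2 7)(3 6)(4 5)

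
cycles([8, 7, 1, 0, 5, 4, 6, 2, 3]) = (0 8 3)(1 7 2)(4 5)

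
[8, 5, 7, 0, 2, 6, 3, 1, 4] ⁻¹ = [3, 7, 4, 6, 8, 1, 5, 2, 0] 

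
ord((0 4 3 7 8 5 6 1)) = 8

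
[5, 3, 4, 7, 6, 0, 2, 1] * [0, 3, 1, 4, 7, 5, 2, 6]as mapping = [0→5, 1→4, 2→7, 3→6, 4→2, 5→0, 6→1, 7→3]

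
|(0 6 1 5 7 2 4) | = 7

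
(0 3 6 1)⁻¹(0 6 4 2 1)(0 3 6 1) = (0 3 1 4 2)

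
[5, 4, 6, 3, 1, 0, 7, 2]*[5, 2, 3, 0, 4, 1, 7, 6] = [1, 4, 7, 0, 2, 5, 6, 3]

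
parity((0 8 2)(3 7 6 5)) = odd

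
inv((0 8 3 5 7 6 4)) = (0 4 6 7 5 3 8)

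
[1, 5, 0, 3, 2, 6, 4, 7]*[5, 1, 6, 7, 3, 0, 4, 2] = [1, 0, 5, 7, 6, 4, 3, 2] 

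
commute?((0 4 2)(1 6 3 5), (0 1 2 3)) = no:(0 4 2)(1 6 3 5) * (0 1 2 3) = (0 4 3 5 2 1 6), (0 1 2 3) * (0 4 2)(1 6 3 5) = (0 6 3 4 2 5 1)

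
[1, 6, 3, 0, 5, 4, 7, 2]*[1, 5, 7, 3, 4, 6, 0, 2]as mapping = [0→5, 1→0, 2→3, 3→1, 4→6, 5→4, 6→2, 7→7]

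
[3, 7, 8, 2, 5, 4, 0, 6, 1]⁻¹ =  [6, 8, 3, 0, 5, 4, 7, 1, 2]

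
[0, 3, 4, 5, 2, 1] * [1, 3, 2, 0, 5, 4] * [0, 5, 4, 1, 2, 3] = [5, 0, 3, 2, 4, 1]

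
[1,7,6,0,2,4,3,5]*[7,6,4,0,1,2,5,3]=[6,3,5,7,4,1,0,2]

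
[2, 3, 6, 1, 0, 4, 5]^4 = [4, 1, 0, 3, 5, 6, 2]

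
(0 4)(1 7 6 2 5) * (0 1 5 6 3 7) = (0 4 1)(2 6)(3 7)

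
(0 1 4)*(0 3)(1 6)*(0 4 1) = (0 6)(3 4)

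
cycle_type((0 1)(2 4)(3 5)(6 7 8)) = 2^3.3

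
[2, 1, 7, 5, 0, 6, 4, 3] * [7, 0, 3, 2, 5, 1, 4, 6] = [3, 0, 6, 1, 7, 4, 5, 2]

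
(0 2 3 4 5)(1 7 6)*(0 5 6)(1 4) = (0 2 3 1 7)(4 6)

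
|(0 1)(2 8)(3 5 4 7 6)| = 10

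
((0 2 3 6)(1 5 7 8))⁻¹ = (0 6 3 2)(1 8 7 5)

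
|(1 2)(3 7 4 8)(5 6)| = 4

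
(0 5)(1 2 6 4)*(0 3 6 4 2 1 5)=(2 4 5 3 6)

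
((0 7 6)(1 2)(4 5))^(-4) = (0 6 7)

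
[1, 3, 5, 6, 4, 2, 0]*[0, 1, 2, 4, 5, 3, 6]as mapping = [0→1, 1→4, 2→3, 3→6, 4→5, 5→2, 6→0]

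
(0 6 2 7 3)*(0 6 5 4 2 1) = (0 5 4 2 7 3 6 1)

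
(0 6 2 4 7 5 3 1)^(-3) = (0 5 2 1 7 6 3 4)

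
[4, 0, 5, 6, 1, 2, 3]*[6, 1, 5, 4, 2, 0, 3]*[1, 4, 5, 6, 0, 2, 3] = [5, 3, 1, 6, 4, 2, 0]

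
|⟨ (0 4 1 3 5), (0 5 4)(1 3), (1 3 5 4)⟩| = 120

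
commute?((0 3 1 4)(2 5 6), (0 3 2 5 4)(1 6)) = no:(0 3 1 4)(2 5 6) * (0 3 2 5 4)(1 6) = (0 2 4 3 6 5 1), (0 3 2 5 4)(1 6) * (0 3 1 4)(2 5 6) = (0 1 2 6 4 3 5)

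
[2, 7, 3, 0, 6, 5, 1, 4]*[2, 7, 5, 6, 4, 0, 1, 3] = [5, 3, 6, 2, 1, 0, 7, 4]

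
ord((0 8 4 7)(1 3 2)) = 12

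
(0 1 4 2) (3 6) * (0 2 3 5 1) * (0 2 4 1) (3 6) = (0 2 4 6 5) 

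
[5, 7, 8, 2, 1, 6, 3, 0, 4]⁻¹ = [7, 4, 3, 6, 8, 0, 5, 1, 2]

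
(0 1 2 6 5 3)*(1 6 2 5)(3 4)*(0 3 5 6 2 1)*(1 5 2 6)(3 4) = (0 6)(2 5 3 4)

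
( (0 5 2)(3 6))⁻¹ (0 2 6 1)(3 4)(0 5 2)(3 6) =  (0 3 1 5)(4 6)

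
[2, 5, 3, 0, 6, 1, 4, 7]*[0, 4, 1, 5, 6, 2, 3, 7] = [1, 2, 5, 0, 3, 4, 6, 7]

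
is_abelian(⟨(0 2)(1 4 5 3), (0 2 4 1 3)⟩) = no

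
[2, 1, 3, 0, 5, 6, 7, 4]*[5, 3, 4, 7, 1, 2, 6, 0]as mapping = [0→4, 1→3, 2→7, 3→5, 4→2, 5→6, 6→0, 7→1]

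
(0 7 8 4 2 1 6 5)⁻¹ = (0 5 6 1 2 4 8 7)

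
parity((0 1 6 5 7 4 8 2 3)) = even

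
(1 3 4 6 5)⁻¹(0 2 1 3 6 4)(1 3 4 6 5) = (0 2 3 4 5 6)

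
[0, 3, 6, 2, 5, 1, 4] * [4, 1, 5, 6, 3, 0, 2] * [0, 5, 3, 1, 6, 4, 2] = [6, 2, 3, 4, 0, 5, 1]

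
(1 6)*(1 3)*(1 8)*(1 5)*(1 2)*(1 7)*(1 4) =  (1 6 3 8 5 2 7 4)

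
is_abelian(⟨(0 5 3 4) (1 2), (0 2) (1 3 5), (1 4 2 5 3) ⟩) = no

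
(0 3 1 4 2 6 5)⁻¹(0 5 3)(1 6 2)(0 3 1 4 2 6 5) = (0 1 3)(4 5 6)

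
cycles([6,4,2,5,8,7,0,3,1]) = (0 6)(1 4 8)(3 5 7)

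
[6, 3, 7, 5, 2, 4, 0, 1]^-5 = [6, 3, 7, 5, 2, 4, 0, 1]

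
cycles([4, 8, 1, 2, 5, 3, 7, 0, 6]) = (0 4 5 3 2 1 8 6 7)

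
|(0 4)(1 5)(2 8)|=2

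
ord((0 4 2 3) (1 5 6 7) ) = 4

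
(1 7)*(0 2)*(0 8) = (0 2 8)(1 7)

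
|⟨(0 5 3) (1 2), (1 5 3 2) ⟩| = 120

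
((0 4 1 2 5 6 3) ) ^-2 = (0 6 2 4 3 5 1) 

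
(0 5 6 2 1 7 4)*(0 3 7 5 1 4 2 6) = (0 1 5)(2 4 3 7)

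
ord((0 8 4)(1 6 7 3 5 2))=6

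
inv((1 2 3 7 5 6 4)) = (1 4 6 5 7 3 2)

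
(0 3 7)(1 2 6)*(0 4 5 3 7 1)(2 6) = (0 7 4 5 3 1 6)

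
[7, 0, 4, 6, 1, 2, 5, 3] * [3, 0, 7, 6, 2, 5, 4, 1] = [1, 3, 2, 4, 0, 7, 5, 6] 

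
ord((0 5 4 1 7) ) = 5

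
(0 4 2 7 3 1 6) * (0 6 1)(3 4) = (0 3)(2 7 4)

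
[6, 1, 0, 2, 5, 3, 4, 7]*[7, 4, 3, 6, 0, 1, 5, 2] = [5, 4, 7, 3, 1, 6, 0, 2]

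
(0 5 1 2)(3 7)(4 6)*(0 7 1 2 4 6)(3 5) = (0 3 1 4)(2 7 5)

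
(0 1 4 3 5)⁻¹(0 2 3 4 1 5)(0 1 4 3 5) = (0 1 2 5 3 4)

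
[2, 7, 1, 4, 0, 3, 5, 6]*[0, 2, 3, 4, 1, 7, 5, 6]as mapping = [0→3, 1→6, 2→2, 3→1, 4→0, 5→4, 6→7, 7→5]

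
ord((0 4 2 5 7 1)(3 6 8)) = 6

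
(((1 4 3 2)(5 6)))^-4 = ()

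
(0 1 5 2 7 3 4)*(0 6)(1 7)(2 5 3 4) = (0 7 4 6)(1 3 2)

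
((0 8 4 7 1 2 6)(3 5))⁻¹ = (0 6 2 1 7 4 8)(3 5)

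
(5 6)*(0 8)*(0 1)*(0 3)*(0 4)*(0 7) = (0 8 1 3 4 7)(5 6)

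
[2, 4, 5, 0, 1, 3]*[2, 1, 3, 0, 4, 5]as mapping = [0→3, 1→4, 2→5, 3→2, 4→1, 5→0]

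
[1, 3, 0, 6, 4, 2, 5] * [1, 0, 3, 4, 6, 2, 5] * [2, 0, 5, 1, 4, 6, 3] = [2, 4, 0, 6, 3, 1, 5]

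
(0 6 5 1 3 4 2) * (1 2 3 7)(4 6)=(0 4 3 6 5 2)(1 7)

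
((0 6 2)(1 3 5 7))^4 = (0 6 2)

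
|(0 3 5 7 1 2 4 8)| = 8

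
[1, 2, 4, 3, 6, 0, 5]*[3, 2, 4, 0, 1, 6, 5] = [2, 4, 1, 0, 5, 3, 6]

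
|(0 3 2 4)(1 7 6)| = 12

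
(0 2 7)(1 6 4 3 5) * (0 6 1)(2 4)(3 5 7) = (0 4 5)(2 3 7 6)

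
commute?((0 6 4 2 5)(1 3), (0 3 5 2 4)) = no:(0 6 4 2 5)(1 3)*(0 3 5 2 4) = (0 6)(1 5 3), (0 3 5 2 4)*(0 6 4 2 5)(1 3) = (0 1 3)(4 6)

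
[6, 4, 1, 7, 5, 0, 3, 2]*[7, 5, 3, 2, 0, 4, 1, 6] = [1, 0, 5, 6, 4, 7, 2, 3]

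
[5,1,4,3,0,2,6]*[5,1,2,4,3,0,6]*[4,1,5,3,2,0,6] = [4,1,3,2,0,5,6]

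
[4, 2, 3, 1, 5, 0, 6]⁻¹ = [5, 3, 1, 2, 0, 4, 6]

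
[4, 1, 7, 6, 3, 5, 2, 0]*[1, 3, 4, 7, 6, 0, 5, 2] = [6, 3, 2, 5, 7, 0, 4, 1]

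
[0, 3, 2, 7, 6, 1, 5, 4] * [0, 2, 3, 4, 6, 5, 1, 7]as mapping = [0→0, 1→4, 2→3, 3→7, 4→1, 5→2, 6→5, 7→6]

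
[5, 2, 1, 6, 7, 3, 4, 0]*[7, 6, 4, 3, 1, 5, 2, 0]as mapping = [0→5, 1→4, 2→6, 3→2, 4→0, 5→3, 6→1, 7→7]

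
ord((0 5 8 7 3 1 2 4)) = 8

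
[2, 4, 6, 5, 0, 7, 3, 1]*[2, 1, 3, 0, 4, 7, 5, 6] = [3, 4, 5, 7, 2, 6, 0, 1]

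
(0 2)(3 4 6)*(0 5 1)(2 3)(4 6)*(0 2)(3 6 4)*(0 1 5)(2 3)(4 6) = (0 4 2)(1 3 6)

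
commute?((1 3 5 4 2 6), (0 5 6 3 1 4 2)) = no:(1 3 5 4 2 6)*(0 5 6 3 1 4 2) = (0 5 2 3 6 4), (0 5 6 3 1 4 2)*(1 3 5 4 2 6) = (0 4 6 5 1 2)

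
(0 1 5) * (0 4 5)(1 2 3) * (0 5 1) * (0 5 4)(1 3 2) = (0 1 4 3 5)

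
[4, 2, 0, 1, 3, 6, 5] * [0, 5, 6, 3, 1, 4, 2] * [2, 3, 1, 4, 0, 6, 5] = [3, 5, 2, 6, 4, 1, 0]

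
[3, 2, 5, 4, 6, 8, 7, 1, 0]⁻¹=[8, 7, 1, 0, 3, 2, 4, 6, 5]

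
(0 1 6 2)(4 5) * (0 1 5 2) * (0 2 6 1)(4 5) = (0 4 6 2)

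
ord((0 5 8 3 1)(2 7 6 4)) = 20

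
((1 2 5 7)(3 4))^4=()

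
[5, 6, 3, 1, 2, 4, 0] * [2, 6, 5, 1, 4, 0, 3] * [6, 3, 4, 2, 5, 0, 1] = [6, 2, 3, 1, 0, 5, 4]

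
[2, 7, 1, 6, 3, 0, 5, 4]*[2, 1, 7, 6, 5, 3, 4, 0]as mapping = [0→7, 1→0, 2→1, 3→4, 4→6, 5→2, 6→3, 7→5]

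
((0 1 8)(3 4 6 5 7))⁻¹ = (0 8 1)(3 7 5 6 4)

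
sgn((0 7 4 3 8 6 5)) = 1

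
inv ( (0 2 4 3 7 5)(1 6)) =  (0 5 7 3 4 2)(1 6)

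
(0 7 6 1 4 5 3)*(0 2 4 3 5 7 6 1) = (0 6) (1 3 2 4 7) 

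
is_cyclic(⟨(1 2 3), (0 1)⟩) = no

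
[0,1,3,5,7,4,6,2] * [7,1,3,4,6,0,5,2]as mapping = [0→7,1→1,2→4,3→0,4→2,5→6,6→5,7→3]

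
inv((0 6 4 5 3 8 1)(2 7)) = (0 1 8 3 5 4 6)(2 7)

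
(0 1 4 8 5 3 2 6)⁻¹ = (0 6 2 3 5 8 4 1)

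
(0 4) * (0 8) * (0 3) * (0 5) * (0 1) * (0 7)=(0 4 8 3 5 1 7)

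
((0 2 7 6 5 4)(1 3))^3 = (0 6)(1 3)(2 5)(4 7)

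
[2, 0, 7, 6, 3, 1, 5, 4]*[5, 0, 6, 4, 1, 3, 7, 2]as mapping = [0→6, 1→5, 2→2, 3→7, 4→4, 5→0, 6→3, 7→1]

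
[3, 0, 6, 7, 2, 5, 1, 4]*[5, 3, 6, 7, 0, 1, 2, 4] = [7, 5, 2, 4, 6, 1, 3, 0]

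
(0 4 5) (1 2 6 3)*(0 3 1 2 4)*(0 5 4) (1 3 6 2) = (0 5 6 3 1) 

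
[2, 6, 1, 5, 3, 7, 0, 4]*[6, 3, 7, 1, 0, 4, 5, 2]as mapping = [0→7, 1→5, 2→3, 3→4, 4→1, 5→2, 6→6, 7→0]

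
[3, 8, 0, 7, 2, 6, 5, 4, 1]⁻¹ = [2, 8, 4, 0, 7, 6, 5, 3, 1]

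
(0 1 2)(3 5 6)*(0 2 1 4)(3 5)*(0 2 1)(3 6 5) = (0 4 2 1)(3 6)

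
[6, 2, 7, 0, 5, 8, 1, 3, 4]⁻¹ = [3, 6, 1, 7, 8, 4, 0, 2, 5]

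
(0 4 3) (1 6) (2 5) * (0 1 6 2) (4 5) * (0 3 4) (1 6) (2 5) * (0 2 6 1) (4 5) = (0 6) (1 4 5 3) 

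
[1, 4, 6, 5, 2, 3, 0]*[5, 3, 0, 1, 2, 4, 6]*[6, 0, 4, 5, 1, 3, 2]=[5, 4, 2, 1, 6, 0, 3]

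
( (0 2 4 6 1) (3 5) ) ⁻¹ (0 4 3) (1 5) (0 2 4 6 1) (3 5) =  (0 3) (2 6 5) 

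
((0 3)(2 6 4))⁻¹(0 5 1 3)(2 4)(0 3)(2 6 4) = (0 3 5 1)(2 6)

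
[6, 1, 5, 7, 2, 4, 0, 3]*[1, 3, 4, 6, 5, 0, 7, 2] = [7, 3, 0, 2, 4, 5, 1, 6]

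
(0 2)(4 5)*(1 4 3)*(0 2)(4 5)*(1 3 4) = (1 5 4)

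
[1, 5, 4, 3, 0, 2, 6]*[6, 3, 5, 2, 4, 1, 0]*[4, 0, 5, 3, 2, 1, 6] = [3, 0, 2, 5, 6, 1, 4]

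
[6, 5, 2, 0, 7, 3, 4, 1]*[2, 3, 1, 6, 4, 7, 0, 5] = [0, 7, 1, 2, 5, 6, 4, 3]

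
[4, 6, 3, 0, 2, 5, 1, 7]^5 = [4, 6, 3, 0, 2, 5, 1, 7]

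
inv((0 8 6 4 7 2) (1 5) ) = (0 2 7 4 6 8) (1 5) 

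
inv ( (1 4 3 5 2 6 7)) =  (1 7 6 2 5 3 4)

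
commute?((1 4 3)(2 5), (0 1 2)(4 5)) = no:(1 4 3)(2 5)*(0 1 2)(4 5) = (0 1 5)(2 4 3), (0 1 2)(4 5)*(1 4 3)(2 5) = (0 4 2)(1 5 3)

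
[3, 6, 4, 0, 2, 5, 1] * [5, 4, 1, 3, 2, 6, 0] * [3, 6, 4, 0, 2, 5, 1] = [0, 3, 4, 5, 6, 1, 2]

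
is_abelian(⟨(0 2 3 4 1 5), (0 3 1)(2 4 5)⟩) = yes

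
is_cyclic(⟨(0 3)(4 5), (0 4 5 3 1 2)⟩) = no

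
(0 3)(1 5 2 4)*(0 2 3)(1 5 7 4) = (1 7 4 5 3 2)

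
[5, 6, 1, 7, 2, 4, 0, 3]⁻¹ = [6, 2, 4, 7, 5, 0, 1, 3]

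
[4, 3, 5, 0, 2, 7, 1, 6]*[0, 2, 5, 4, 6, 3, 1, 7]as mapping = [0→6, 1→4, 2→3, 3→0, 4→5, 5→7, 6→2, 7→1]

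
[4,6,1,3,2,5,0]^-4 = [4,6,1,3,2,5,0]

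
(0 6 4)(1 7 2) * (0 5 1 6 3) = (0 3)(1 7 2 6 4 5)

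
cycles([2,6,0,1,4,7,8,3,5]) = (0 2)(1 6 8 5 7 3)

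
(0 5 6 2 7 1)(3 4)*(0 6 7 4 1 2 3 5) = (1 6 3)(2 4 5 7)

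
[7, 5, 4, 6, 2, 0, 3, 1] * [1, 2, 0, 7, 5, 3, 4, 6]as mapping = [0→6, 1→3, 2→5, 3→4, 4→0, 5→1, 6→7, 7→2]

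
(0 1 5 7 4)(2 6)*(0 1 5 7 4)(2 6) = (0 5 4 1 7)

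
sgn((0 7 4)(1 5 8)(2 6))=-1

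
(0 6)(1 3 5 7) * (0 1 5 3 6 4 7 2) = (0 4 7 5 2)(1 6)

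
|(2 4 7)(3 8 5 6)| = 12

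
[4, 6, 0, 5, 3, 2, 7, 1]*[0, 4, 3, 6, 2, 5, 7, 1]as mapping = [0→2, 1→7, 2→0, 3→5, 4→6, 5→3, 6→1, 7→4]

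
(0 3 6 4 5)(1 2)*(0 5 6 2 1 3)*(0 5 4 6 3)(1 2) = (0 5 4 3 1 2)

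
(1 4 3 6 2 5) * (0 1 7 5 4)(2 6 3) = (0 1)(2 4)(5 7)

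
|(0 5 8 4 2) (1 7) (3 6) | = 10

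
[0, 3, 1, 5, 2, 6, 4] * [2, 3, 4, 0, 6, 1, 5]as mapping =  [0→2, 1→0, 2→3, 3→1, 4→4, 5→5, 6→6]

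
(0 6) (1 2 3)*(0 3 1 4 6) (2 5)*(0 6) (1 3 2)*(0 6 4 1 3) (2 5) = (0 4 6 5 3 1 2) 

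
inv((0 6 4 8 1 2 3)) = (0 3 2 1 8 4 6)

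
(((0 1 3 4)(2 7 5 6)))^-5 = (0 4 3 1)(2 6 5 7)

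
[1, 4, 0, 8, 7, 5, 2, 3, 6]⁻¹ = [2, 0, 6, 7, 1, 5, 8, 4, 3]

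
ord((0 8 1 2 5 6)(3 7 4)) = 6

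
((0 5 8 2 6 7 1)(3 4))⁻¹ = (0 1 7 6 2 8 5)(3 4)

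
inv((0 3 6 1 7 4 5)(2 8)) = (0 5 4 7 1 6 3)(2 8)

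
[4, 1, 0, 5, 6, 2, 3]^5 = [2, 1, 5, 6, 0, 3, 4]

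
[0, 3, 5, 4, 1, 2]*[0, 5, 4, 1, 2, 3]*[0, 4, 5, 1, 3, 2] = [0, 4, 1, 5, 2, 3]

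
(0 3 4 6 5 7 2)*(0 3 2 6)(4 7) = (0 2 3 7 6 5 4)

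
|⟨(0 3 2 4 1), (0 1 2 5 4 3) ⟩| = 120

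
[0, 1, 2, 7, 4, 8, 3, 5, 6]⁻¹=[0, 1, 2, 6, 4, 7, 8, 3, 5]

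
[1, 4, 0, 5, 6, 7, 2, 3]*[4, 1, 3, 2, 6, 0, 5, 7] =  [1, 6, 4, 0, 5, 7, 3, 2]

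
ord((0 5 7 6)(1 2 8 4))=4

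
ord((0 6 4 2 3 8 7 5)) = 8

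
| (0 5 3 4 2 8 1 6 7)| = 9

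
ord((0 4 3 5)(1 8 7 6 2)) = 20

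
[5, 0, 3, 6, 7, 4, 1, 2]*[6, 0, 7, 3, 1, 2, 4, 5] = [2, 6, 3, 4, 5, 1, 0, 7]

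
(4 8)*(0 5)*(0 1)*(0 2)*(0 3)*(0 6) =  (0 5 1 2 3 6)(4 8)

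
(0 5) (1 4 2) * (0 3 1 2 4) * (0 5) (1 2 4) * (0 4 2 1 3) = (0 4 3 1 5) 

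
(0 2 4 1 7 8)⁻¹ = (0 8 7 1 4 2)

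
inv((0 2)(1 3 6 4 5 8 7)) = (0 2)(1 7 8 5 4 6 3)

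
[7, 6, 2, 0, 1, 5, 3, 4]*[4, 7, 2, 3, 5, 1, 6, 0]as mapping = [0→0, 1→6, 2→2, 3→4, 4→7, 5→1, 6→3, 7→5]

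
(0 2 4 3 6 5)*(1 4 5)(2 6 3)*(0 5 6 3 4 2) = (0 3 4)(1 2 6)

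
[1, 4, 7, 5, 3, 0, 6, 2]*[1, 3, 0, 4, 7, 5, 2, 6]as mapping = [0→3, 1→7, 2→6, 3→5, 4→4, 5→1, 6→2, 7→0]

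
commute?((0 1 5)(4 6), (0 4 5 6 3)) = no:(0 1 5)(4 6) * (0 4 5 6 3) = (0 1 6 5 4 3), (0 4 5 6 3) * (0 1 5)(4 6) = (0 6 3 1 5 4)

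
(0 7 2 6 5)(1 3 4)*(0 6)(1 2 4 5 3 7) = (0 1 7 4 2)(3 5 6)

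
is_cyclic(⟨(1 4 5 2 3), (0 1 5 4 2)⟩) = no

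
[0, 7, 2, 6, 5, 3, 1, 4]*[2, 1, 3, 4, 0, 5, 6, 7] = [2, 7, 3, 6, 5, 4, 1, 0]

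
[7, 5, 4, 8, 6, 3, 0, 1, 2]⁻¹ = [6, 7, 8, 5, 2, 1, 4, 0, 3]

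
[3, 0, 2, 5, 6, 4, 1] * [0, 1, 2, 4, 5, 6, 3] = [4, 0, 2, 6, 3, 5, 1]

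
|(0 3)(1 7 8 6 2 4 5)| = 14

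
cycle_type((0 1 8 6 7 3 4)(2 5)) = 2.7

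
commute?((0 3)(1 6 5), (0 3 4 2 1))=no:(0 3)(1 6 5) * (0 3 4 2 1)=(0 4 2 1 6 5), (0 3 4 2 1) * (0 3)(1 6 5)=(1 3 4 2 6 5)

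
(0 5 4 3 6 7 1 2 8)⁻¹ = (0 8 2 1 7 6 3 4 5)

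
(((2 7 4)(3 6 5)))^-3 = ()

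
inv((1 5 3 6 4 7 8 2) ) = (1 2 8 7 4 6 3 5) 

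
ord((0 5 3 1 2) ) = 5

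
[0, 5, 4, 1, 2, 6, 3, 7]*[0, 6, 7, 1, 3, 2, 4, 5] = [0, 2, 3, 6, 7, 4, 1, 5]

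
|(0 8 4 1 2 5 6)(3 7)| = 14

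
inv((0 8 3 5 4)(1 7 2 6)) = (0 4 5 3 8)(1 6 2 7)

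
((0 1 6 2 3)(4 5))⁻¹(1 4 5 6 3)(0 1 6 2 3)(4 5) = (0 6 5 4 2)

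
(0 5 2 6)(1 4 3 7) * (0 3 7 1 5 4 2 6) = (0 4 7 5 6 3 1 2)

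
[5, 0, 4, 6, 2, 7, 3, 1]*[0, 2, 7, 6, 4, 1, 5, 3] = [1, 0, 4, 5, 7, 3, 6, 2]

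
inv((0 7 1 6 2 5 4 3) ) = (0 3 4 5 2 6 1 7) 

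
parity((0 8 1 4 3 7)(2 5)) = even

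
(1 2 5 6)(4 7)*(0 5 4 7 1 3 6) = (0 5)(1 2 4)(3 6)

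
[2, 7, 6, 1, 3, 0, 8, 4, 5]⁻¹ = [5, 3, 0, 4, 7, 8, 2, 1, 6]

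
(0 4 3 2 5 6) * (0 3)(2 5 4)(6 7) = (0 2 4)(3 5 7 6)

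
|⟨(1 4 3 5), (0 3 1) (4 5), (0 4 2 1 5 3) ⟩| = 720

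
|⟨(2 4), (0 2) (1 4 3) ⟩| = 120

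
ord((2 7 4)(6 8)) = 6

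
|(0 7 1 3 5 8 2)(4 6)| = 14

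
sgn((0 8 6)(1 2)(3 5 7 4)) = 1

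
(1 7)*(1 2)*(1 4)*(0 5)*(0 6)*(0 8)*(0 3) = (0 5 6 8 3)(1 7 2 4)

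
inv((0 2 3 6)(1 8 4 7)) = (0 6 3 2)(1 7 4 8)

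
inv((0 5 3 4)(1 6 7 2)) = (0 4 3 5)(1 2 7 6)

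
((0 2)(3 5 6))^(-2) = (3 5 6)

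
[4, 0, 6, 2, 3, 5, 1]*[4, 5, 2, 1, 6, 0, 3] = [6, 4, 3, 2, 1, 0, 5]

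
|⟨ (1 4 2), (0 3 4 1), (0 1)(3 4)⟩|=120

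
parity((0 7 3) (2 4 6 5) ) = odd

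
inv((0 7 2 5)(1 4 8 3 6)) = (0 5 2 7)(1 6 3 8 4)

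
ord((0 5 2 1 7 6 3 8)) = 8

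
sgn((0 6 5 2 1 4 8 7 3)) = 1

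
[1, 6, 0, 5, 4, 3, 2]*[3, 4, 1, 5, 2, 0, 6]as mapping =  [0→4, 1→6, 2→3, 3→0, 4→2, 5→5, 6→1]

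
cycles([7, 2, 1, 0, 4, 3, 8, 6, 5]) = (0 7 6 8 5 3)(1 2)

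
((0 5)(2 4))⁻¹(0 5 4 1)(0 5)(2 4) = (0 2 1 5)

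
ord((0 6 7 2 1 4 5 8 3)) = 9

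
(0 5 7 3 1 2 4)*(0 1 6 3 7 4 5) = (1 2 5 4)(3 6)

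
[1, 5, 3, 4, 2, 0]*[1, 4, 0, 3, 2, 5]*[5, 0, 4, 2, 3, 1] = [3, 1, 2, 4, 5, 0]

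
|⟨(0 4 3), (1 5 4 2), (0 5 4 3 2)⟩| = 720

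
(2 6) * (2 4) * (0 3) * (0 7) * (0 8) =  (0 3 7 8)(2 6 4)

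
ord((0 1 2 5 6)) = 5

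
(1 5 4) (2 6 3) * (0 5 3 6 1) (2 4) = (0 5 2 1 3 4) 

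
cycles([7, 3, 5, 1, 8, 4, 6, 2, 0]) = (0 7 2 5 4 8)(1 3)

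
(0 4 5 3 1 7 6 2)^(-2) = (0 6 1 5)(2 7 3 4)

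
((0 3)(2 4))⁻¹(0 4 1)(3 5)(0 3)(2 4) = (0 5)(1 3 2)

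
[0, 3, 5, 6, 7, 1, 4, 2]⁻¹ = [0, 5, 7, 1, 6, 2, 3, 4]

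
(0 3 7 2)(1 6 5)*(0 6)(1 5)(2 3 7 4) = (0 7 3 4 2 6 1)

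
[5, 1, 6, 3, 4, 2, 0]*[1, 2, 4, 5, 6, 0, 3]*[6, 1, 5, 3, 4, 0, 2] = [6, 5, 3, 0, 2, 4, 1]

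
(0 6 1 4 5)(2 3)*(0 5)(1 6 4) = (0 4)(2 3)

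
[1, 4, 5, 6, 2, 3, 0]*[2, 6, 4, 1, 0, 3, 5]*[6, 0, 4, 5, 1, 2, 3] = [3, 6, 5, 2, 1, 0, 4]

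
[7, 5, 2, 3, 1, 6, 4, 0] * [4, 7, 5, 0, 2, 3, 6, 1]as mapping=[0→1, 1→3, 2→5, 3→0, 4→7, 5→6, 6→2, 7→4]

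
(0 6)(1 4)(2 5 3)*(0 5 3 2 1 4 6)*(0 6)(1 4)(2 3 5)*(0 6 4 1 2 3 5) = (0 4 2)(1 6 3)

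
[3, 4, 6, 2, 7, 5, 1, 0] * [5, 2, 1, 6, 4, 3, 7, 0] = [6, 4, 7, 1, 0, 3, 2, 5]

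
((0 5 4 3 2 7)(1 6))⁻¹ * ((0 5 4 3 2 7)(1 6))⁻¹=(0 2 4)(3 5 7)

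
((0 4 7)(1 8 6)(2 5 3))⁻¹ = (0 7 4)(1 6 8)(2 3 5)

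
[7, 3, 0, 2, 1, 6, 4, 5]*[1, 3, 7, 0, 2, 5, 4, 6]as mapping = [0→6, 1→0, 2→1, 3→7, 4→3, 5→4, 6→2, 7→5]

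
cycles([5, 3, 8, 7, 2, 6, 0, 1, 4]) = (0 5 6)(1 3 7)(2 8 4)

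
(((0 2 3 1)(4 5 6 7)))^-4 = ()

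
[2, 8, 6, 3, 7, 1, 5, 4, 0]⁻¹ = [8, 5, 0, 3, 7, 6, 2, 4, 1]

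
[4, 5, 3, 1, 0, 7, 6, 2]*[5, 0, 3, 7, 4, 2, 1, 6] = [4, 2, 7, 0, 5, 6, 1, 3]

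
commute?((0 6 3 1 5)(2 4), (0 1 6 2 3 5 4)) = no:(0 6 3 1 5)(2 4) * (0 1 6 2 3 5 4) = (0 2)(1 4 3 6 5), (0 1 6 2 3 5 4) * (0 6 3 1 5)(2 4) = (0 5 2 1 3)(4 6)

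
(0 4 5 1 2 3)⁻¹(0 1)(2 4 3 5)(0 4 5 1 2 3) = (0 1 3 5)(2 4)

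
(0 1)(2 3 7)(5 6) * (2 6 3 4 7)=(0 1)(2 4 7 6 5 3)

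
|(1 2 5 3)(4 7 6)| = 12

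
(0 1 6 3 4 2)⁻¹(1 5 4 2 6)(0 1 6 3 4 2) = (0 3 6 5 2)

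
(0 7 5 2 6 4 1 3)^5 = (0 4 5 3 6 7 1 2)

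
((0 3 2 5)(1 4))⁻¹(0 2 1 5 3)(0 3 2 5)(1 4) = (0 2 3 5 4)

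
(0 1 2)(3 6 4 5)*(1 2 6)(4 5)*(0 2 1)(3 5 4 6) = (0 1 3)(4 6)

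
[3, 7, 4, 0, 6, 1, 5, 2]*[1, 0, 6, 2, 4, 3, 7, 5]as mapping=[0→2, 1→5, 2→4, 3→1, 4→7, 5→0, 6→3, 7→6]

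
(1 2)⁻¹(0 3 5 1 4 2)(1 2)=(0 3 5 2 4 1)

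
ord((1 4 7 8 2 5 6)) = 7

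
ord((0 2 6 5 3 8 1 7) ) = 8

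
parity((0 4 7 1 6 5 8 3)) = odd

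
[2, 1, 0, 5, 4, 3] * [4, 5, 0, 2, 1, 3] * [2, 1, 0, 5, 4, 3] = [2, 3, 4, 5, 1, 0]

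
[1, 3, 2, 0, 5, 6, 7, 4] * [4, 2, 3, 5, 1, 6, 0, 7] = [2, 5, 3, 4, 6, 0, 7, 1]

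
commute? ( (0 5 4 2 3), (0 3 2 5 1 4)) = no: (0 5 4 2 3)*(0 3 2 5 1 4) = (0 1 4 5), (0 3 2 5 1 4)*(0 5 4 2 3) = (1 2 4 5)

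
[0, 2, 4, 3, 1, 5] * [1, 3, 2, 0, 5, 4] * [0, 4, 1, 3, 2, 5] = [4, 1, 5, 0, 3, 2]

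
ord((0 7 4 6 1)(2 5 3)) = 15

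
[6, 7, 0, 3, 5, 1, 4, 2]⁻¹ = [2, 5, 7, 3, 6, 4, 0, 1]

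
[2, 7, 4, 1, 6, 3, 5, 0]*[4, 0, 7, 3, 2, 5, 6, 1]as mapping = [0→7, 1→1, 2→2, 3→0, 4→6, 5→3, 6→5, 7→4]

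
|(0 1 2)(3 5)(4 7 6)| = 6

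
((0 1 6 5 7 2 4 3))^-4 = (0 7)(1 2)(3 5)(4 6)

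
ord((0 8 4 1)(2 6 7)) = 12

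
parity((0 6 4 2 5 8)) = odd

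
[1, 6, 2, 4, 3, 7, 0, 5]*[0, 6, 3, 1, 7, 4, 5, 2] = [6, 5, 3, 7, 1, 2, 0, 4]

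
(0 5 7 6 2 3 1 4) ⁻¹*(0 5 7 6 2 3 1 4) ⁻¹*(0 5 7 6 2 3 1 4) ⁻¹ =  (0 3 7 4 2 5 1 6) 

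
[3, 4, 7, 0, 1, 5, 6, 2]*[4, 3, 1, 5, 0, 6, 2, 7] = [5, 0, 7, 4, 3, 6, 2, 1]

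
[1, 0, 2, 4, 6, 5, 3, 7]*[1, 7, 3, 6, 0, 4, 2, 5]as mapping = [0→7, 1→1, 2→3, 3→0, 4→2, 5→4, 6→6, 7→5]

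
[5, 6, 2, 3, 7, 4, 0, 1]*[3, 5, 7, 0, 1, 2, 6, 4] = [2, 6, 7, 0, 4, 1, 3, 5] 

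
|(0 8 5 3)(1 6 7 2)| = 4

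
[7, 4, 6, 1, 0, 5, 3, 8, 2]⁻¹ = [4, 3, 8, 6, 1, 5, 2, 0, 7]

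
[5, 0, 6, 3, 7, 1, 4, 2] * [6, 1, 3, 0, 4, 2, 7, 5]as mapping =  [0→2, 1→6, 2→7, 3→0, 4→5, 5→1, 6→4, 7→3]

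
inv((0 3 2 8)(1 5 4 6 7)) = (0 8 2 3)(1 7 6 4 5)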